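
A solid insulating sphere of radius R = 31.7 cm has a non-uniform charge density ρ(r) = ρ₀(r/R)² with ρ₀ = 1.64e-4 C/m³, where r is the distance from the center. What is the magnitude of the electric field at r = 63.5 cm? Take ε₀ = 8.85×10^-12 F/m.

Use a concentric Gaussian sphere at r = 63.5 cm (r > R, all charge enclosed).
Q_enc = 4π ∫₀^R ρ₀(r'/R)^2 r'² dr' = 4πρ₀R³/5 = 1.313×10^-5 C.
Gauss's law: E·4πr² = Q_enc/ε₀.
E = |Q_enc|/(4πε₀r²) = (1.313×10^-5)/(4π·8.85×10^-12·(0.635)²) = 2.93e5 N/C.

2.93×10^5 N/C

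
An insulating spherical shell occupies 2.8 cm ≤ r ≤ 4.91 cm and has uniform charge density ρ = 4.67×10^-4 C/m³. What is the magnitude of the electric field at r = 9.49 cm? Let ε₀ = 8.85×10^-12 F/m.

|E| ≈ 1.88×10^5 N/C

Take a concentric spherical Gaussian surface of radius r = 9.49 cm (r > 4.91 cm, enclosing the whole shell).
Q_enc = ρ·(4π/3)(b³ − a³) = (4.67×10^-4)·(4π/3)·((0.0491)³ − (0.028)³) = 1.886×10^-7 C.
Since E is radial and uniform over the Gaussian sphere, Φ = E·4πr² = Q_enc/ε₀.
E = |Q_enc|/(4πε₀r²) = (1.886×10^-7)/(4π·8.85×10^-12·(0.0949)²) = 1.88e5 N/C.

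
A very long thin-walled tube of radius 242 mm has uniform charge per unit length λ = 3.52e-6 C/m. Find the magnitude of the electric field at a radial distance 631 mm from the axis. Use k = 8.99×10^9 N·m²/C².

By cylindrical symmetry E is radial; use a coaxial Gaussian cylinder of radius 631 mm and length L (r > 242 mm).
The full line charge is enclosed: λ_enc = 3.52×10^-6 C/m.
Gauss's law: E·2πrL = λ_enc L/ε₀.
E = 2k|λ_enc|/r = 2(8.99×10^9)(3.52e-6)/(0.631) = 1.00×10^5 N/C.

|E| = 1.00×10^5 N/C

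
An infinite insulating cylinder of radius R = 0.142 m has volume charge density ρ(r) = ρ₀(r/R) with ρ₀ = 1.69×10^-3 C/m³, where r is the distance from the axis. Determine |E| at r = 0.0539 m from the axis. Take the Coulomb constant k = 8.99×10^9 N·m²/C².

|E| ≈ 1.30e6 N/C

Choose a coaxial cylinder of radius r = 0.0539 m (arbitrary length L) as the Gaussian surface (r < R).
Integrating ρ over the cross-section to radius r: λ_enc = (2πρ₀/R) ∫₀^r r'^2 dr' = 2πρ₀ r^3/(3·R) = 3.903×10^-6 C/m.
By Gauss's law (flux through the curved wall only), E·2πrL = λ_enc L/ε₀.
E = 2k|λ_enc|/r = 2(8.99×10^9)(3.903e-6)/(0.0539) = 1.30e6 N/C.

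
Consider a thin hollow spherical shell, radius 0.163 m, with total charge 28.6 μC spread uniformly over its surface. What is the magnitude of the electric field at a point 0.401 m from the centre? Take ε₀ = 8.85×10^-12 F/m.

1.60×10^6 N/C

Take a concentric spherical Gaussian surface of radius r = 0.401 m (r > 0.163 m).
The entire shell is enclosed: Q_enc = 2.86e-5 C.
Gauss's law: E·4πr² = Q_enc/ε₀.
E = |Q_enc|/(4πε₀r²) = (2.86×10^-5)/(4π·8.85×10^-12·(0.401)²) = 1.60×10^6 N/C.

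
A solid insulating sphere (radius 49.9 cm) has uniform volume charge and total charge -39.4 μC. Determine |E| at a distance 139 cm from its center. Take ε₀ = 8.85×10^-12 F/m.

|E| ≈ 1.83×10^5 V/m

Use a concentric Gaussian sphere at r = 139 cm (r > R, so the entire charge is enclosed).
Q_enc = -39.4 μC = -3.94e-5 C.
Gauss's law: E·4πr² = Q_enc/ε₀.
E = |Q_enc|/(4πε₀r²) = (3.94e-5)/(4π·8.85×10^-12·(1.39)²) = 1.83×10^5 N/C.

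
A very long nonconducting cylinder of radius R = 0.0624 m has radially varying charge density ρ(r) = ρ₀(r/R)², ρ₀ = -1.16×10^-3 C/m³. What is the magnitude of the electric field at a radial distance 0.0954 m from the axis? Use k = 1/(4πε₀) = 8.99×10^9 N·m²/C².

By cylindrical symmetry E is radial; use a coaxial Gaussian cylinder of radius 0.0954 m and length L (r > R, full charge per length enclosed).
λ_enc = 2π ∫₀^R ρ₀(r'/R)^2 r' dr' = 2πρ₀R²/4 = -7.095e-6 C/m.
By Gauss's law (flux through the curved wall only), E·2πrL = λ_enc L/ε₀.
E = 2k|λ_enc|/r = 2(8.99×10^9)(7.095×10^-6)/(0.0954) = 1.34e6 N/C.

|E| = 1.34×10^6 N/C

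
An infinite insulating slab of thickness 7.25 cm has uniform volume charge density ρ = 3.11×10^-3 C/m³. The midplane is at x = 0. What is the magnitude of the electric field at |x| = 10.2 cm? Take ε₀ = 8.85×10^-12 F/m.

The point |x| = 10.2 cm lies outside the slab (half-thickness 0.03625 m). A symmetric pillbox spanning the full slab encloses Q_enc = ρ·d·A.
Flux = 2EA ⇒ E = |ρ|d/(2ε₀), independent of distance outside.
E = (3.11×10^-3)(0.0725)/(2·8.85×10^-12) = 1.27×10^7 N/C.

|E| ≈ 1.27e7 N/C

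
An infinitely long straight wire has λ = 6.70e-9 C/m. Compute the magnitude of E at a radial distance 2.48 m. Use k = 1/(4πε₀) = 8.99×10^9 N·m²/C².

|E| ≈ 48.6 N/C

Coaxial Gaussian cylinder, radius r = 2.48 m, length L.
Q_enc = λL, so λ_enc = 6.70e-9 C/m.
Applying ∮E·dA = Q_enc/ε₀ with the end caps contributing no flux:
E = 2k|λ_enc|/r = 2(8.99×10^9)(6.70×10^-9)/(2.48) = 48.6 N/C.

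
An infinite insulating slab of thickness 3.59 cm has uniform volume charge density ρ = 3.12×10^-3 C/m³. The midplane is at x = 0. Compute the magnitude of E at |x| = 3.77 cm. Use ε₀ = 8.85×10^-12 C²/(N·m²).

|E| ≈ 6.33×10^6 N/C

The point |x| = 3.77 cm lies outside the slab (half-thickness 0.01795 m). A symmetric pillbox spanning the full slab encloses Q_enc = ρ·d·A.
Flux = 2EA ⇒ E = |ρ|d/(2ε₀), independent of distance outside.
E = (3.12×10^-3)(0.0359)/(2·8.85×10^-12) = 6.33e6 N/C.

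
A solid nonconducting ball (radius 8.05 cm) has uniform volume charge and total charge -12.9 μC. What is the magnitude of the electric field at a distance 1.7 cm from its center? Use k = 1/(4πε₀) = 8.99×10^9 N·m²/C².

E ≈ 3.78×10^6 V/m

Use a concentric Gaussian sphere at r = 1.7 cm (r < R).
Only the charge within r is enclosed: Q_enc = Q·(r/R)³ = (-12.9 μC)·(1.7 cm/8.05 cm)³ = -1.215×10^-7 C.
Gauss's law: E·4πr² = Q_enc/ε₀.
E = k|Q_enc|/r² = (8.99×10^9)(1.215e-7)/(0.017)² = 3.78×10^6 N/C.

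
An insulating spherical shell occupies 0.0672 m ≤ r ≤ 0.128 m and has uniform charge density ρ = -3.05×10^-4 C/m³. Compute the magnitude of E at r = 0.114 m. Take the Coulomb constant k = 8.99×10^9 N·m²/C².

|E| ≈ 1.04e6 N/C

Symmetry ⇒ E = E(r) r̂. Gaussian sphere of radius r = 0.114 m (within the shell material, 0.0672 m < r < 0.128 m).
Only the shell between 0.0672 m and r is enclosed: Q_enc = ρ·(4π/3)(r³ − a³) = (-3.05×10^-4)·(4π/3)·((0.114)³ − (0.0672)³) = -1.505×10^-6 C.
Applying ∮E·dA = Q_enc/ε₀ with Φ = E(4πr²):
E = k|Q_enc|/r² = (8.99×10^9)(1.505×10^-6)/(0.114)² = 1.04×10^6 N/C.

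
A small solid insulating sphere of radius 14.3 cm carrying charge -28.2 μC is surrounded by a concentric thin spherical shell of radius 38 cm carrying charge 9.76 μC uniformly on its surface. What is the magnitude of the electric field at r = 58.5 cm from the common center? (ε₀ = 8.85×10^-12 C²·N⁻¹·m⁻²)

|E| = 4.85×10^5 N/C

Take a concentric spherical Gaussian surface of radius r = 58.5 cm (r > 38 cm, enclosing both).
Q_enc = (-28.2 μC) + (9.76 μC) = -1.844×10^-5 C.
Since E is radial and uniform over the Gaussian sphere, Φ = E·4πr² = Q_enc/ε₀.
E = |Q_enc|/(4πε₀r²) = (1.844×10^-5)/(4π·8.85×10^-12·(0.585)²) = 4.85e5 N/C.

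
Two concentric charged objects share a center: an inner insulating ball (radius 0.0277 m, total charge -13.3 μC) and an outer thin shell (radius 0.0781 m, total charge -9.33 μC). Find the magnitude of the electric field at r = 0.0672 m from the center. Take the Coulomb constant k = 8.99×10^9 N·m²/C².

|E| ≈ 2.65×10^7 N/C

By spherical symmetry E is radial; choose a Gaussian sphere of radius r = 0.0672 m (between the bodies, 0.0277 m < r < 0.0781 m).
Only the inner charge is enclosed; the outer shell contributes nothing inside itself. Q_enc = -13.3 μC = -1.33×10^-5 C.
Applying ∮E·dA = Q_enc/ε₀ with Φ = E(4πr²):
E = k|Q_enc|/r² = (8.99×10^9)(1.33×10^-5)/(0.0672)² = 2.65×10^7 N/C.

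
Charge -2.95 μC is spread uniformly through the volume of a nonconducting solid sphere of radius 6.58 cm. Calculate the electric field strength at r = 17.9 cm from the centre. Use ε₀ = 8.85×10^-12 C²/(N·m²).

|E| = 8.28×10^5 N/C

Symmetry ⇒ E = E(r) r̂. Gaussian sphere of radius r = 17.9 cm (r > R, so the entire charge is enclosed).
Q_enc = -2.95 μC = -2.95×10^-6 C.
Gauss's law: E·4πr² = Q_enc/ε₀.
E = |Q_enc|/(4πε₀r²) = (2.95×10^-6)/(4π·8.85×10^-12·(0.179)²) = 8.28×10^5 N/C.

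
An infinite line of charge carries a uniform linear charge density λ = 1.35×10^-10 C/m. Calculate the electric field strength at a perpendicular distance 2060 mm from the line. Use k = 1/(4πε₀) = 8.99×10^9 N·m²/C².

1.18 N/C

Choose a coaxial cylinder of radius r = 2060 mm (arbitrary length L) as the Gaussian surface.
Q_enc = λL, so λ_enc = 1.35×10^-10 C/m.
By Gauss's law (flux through the curved wall only), E·2πrL = λ_enc L/ε₀.
E = 2k|λ_enc|/r = 2(8.99×10^9)(1.35×10^-10)/(2.06) = 1.18 N/C.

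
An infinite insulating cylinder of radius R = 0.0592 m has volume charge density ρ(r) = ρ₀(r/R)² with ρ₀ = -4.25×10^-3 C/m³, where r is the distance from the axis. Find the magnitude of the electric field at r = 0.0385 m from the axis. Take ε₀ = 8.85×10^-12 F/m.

Choose a coaxial cylinder of radius r = 0.0385 m (arbitrary length L) as the Gaussian surface (r < R).
Integrating ρ over the cross-section to radius r: λ_enc = (2πρ₀/R²) ∫₀^r r'^3 dr' = 2πρ₀ r^4/(4·R²) = -4.185e-6 C/m.
Since E is radial and uniform over the curved surface, Φ = E·2πrL = Q_enc/ε₀ = λ_enc L/ε₀.
E = |λ_enc|/(2πε₀r) = (4.185×10^-6)/(2π·8.85×10^-12·0.0385) = 1.95×10^6 N/C.

|E| = 1.95e6 N/C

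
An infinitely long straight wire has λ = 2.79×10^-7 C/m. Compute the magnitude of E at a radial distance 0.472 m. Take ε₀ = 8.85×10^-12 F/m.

1.06×10^4 V/m

Take a coaxial cylindrical Gaussian surface of radius r = 0.472 m and length L.
Q_enc = λL, so λ_enc = 2.79e-7 C/m.
Since E is radial and uniform over the curved surface, Φ = E·2πrL = Q_enc/ε₀ = λ_enc L/ε₀.
E = |λ_enc|/(2πε₀r) = (2.79×10^-7)/(2π·8.85×10^-12·0.472) = 1.06e4 N/C.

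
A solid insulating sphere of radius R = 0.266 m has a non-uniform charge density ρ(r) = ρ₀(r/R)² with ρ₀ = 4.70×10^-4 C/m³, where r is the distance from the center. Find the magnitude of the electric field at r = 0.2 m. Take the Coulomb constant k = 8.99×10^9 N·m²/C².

Use a concentric Gaussian sphere at r = 0.2 m (r < R).
Q_enc = ∫₀^r ρ(r')·4πr'² dr' = (4πρ₀/R²) ∫₀^r r'^4 dr' = 4πρ₀ r^5/(5·R²) = 5.342e-6 C.
Gauss's law: E·4πr² = Q_enc/ε₀.
E = k|Q_enc|/r² = (8.99×10^9)(5.342e-6)/(0.2)² = 1.20×10^6 N/C.

|E| ≈ 1.20×10^6 N/C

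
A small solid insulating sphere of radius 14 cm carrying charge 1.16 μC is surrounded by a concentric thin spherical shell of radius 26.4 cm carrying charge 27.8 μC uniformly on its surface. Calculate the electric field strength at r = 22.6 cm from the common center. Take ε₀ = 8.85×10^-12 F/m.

2.04×10^5 N/C

Take a concentric spherical Gaussian surface of radius r = 22.6 cm (between the bodies, 14 cm < r < 26.4 cm).
The shell at 26.4 cm lies outside the Gaussian surface, so Q_enc = 1.16 μC = 1.16e-6 C.
By Gauss's law, ∮E·dA = E·4πr² = Q_enc/ε₀.
E = |Q_enc|/(4πε₀r²) = (1.16×10^-6)/(4π·8.85×10^-12·(0.226)²) = 2.04e5 N/C.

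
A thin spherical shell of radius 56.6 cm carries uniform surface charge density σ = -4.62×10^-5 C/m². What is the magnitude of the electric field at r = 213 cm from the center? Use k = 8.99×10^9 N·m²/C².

E = 3.69e5 V/m

By spherical symmetry E is radial; choose a Gaussian sphere of radius r = 213 cm (r > 56.6 cm).
The entire shell is enclosed: Q_enc = σ·4πR² = (-4.62×10^-5)·4π·(0.566)² = -1.86e-4 C.
Since E is radial and uniform over the Gaussian sphere, Φ = E·4πr² = Q_enc/ε₀.
E = k|Q_enc|/r² = (8.99×10^9)(1.86e-4)/(2.13)² = 3.69e5 N/C.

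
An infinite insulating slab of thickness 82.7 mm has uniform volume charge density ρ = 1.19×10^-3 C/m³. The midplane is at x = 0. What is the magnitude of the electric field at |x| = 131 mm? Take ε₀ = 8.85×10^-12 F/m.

The point |x| = 131 mm lies outside the slab (half-thickness 0.04135 m). A symmetric pillbox spanning the full slab encloses Q_enc = ρ·d·A.
Flux = 2EA ⇒ E = |ρ|d/(2ε₀), independent of distance outside.
E = (1.19×10^-3)(0.0827)/(2·8.85×10^-12) = 5.56×10^6 N/C.

E ≈ 5.56×10^6 N/C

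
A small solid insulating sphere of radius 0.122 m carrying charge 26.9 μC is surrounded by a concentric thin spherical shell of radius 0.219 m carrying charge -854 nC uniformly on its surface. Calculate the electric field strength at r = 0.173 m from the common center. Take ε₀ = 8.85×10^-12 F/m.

Use a concentric Gaussian sphere at r = 0.173 m (between the bodies, 0.122 m < r < 0.219 m).
Only the inner charge is enclosed; the outer shell contributes nothing inside itself. Q_enc = 26.9 μC = 2.69×10^-5 C.
By Gauss's law, ∮E·dA = E·4πr² = Q_enc/ε₀.
E = |Q_enc|/(4πε₀r²) = (2.69e-5)/(4π·8.85×10^-12·(0.173)²) = 8.08×10^6 N/C.

|E| ≈ 8.08×10^6 N/C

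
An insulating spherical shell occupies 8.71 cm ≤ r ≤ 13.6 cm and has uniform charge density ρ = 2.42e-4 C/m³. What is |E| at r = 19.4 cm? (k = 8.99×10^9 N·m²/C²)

Take a concentric spherical Gaussian surface of radius r = 19.4 cm (r > 13.6 cm, enclosing the whole shell).
Q_enc = ρ·(4π/3)(b³ − a³) = (2.42×10^-4)·(4π/3)·((0.136)³ − (0.0871)³) = 1.88×10^-6 C.
Applying ∮E·dA = Q_enc/ε₀ with Φ = E(4πr²):
E = k|Q_enc|/r² = (8.99×10^9)(1.88×10^-6)/(0.194)² = 4.49×10^5 N/C.

|E| = 4.49×10^5 N/C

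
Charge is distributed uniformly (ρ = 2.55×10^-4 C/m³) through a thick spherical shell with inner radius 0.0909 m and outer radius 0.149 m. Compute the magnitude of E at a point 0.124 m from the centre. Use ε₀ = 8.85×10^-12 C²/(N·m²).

|E| ≈ 7.22e5 N/C

Symmetry ⇒ E = E(r) r̂. Gaussian sphere of radius r = 0.124 m (within the shell material, 0.0909 m < r < 0.149 m).
Only the shell between 0.0909 m and r is enclosed: Q_enc = ρ·(4π/3)(r³ − a³) = (2.55×10^-4)·(4π/3)·((0.124)³ − (0.0909)³) = 1.234e-6 C.
By Gauss's law, ∮E·dA = E·4πr² = Q_enc/ε₀.
E = |Q_enc|/(4πε₀r²) = (1.234e-6)/(4π·8.85×10^-12·(0.124)²) = 7.22e5 N/C.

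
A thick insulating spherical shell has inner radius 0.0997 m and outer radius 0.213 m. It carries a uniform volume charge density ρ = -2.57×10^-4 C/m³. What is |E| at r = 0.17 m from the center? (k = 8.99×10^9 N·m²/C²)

By spherical symmetry E is radial; choose a Gaussian sphere of radius r = 0.17 m (within the shell material, 0.0997 m < r < 0.213 m).
Enclosed charge is the volume from a to r: Q_enc = (4π/3)ρ(r³ − a³) = -4.222×10^-6 C.
Gauss's law: E·4πr² = Q_enc/ε₀.
E = k|Q_enc|/r² = (8.99×10^9)(4.222×10^-6)/(0.17)² = 1.31e6 N/C.

1.31×10^6 V/m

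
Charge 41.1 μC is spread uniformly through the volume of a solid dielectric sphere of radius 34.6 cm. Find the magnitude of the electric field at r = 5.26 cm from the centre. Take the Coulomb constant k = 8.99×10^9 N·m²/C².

Use a concentric Gaussian sphere at r = 5.26 cm (r < R).
Only the charge within r is enclosed: Q_enc = Q·(r/R)³ = (41.1 μC)·(5.26 cm/34.6 cm)³ = 1.444×10^-7 C.
Applying ∮E·dA = Q_enc/ε₀ with Φ = E(4πr²):
E = k|Q_enc|/r² = (8.99×10^9)(1.444×10^-7)/(0.0526)² = 4.69×10^5 N/C.

|E| = 4.69×10^5 N/C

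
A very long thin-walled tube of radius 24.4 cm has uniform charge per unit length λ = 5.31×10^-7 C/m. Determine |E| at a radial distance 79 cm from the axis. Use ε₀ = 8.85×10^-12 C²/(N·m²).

E ≈ 1.21×10^4 V/m

Take a coaxial cylindrical Gaussian surface of radius r = 79 cm and length L (r > 24.4 cm).
The full line charge is enclosed: λ_enc = 5.31×10^-7 C/m.
By Gauss's law (flux through the curved wall only), E·2πrL = λ_enc L/ε₀.
E = |λ_enc|/(2πε₀r) = (5.31e-7)/(2π·8.85×10^-12·0.79) = 1.21×10^4 N/C.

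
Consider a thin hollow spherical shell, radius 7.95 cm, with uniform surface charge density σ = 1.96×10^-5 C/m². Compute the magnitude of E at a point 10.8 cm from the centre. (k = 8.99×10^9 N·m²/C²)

|E| ≈ 1.20×10^6 V/m

Use a concentric Gaussian sphere at r = 10.8 cm (r > 7.95 cm).
The entire shell is enclosed: Q_enc = σ·4πR² = (1.96×10^-5)·4π·(0.0795)² = 1.557×10^-6 C.
Gauss's law: E·4πr² = Q_enc/ε₀.
E = k|Q_enc|/r² = (8.99×10^9)(1.557×10^-6)/(0.108)² = 1.20e6 N/C.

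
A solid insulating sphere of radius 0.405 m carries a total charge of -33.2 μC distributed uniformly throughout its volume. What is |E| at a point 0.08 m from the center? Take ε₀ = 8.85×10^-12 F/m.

By spherical symmetry E is radial; choose a Gaussian sphere of radius r = 0.08 m (r < R).
For a uniform sphere the enclosed fraction is (r/R)³, so Q_enc = (-33.2 μC)(0.08/0.405)³ = -2.559e-7 C.
Applying ∮E·dA = Q_enc/ε₀ with Φ = E(4πr²):
E = |Q_enc|/(4πε₀r²) = (2.559×10^-7)/(4π·8.85×10^-12·(0.08)²) = 3.60e5 N/C.

E ≈ 3.60×10^5 N/C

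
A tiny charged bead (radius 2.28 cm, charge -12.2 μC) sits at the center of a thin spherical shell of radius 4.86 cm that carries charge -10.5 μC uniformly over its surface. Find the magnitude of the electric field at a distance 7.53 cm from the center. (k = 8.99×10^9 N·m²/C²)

E = 3.60×10^7 V/m

Take a concentric spherical Gaussian surface of radius r = 7.53 cm (r > 4.86 cm, enclosing both).
Q_enc = (-12.2 μC) + (-10.5 μC) = -2.27×10^-5 C.
Applying ∮E·dA = Q_enc/ε₀ with Φ = E(4πr²):
E = k|Q_enc|/r² = (8.99×10^9)(2.27e-5)/(0.0753)² = 3.60×10^7 N/C.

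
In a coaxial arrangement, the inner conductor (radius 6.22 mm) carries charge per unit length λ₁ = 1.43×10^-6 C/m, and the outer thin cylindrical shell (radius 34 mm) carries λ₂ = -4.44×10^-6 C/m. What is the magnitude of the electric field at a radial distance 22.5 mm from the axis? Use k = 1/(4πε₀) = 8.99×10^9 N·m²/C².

|E| ≈ 1.14e6 N/C

Choose a coaxial cylinder of radius r = 22.5 mm (arbitrary length L) as the Gaussian surface (between the conductors, 6.22 mm < r < 34 mm).
The shell at 34 mm lies outside the Gaussian surface, so λ_enc = λ₁ = 1.43×10^-6 C/m.
Applying ∮E·dA = Q_enc/ε₀ with the end caps contributing no flux:
E = 2k|λ_enc|/r = 2(8.99×10^9)(1.43e-6)/(0.0225) = 1.14e6 N/C.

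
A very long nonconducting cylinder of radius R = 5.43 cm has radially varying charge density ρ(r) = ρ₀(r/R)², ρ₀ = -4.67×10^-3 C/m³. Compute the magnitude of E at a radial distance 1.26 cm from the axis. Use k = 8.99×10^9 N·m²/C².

8.95×10^4 N/C

Choose a coaxial cylinder of radius r = 1.26 cm (arbitrary length L) as the Gaussian surface (r < R).
Integrating ρ over the cross-section to radius r: λ_enc = (2πρ₀/R²) ∫₀^r r'^3 dr' = 2πρ₀ r^4/(4·R²) = -6.271×10^-8 C/m.
Gauss's law: E·2πrL = λ_enc L/ε₀.
E = 2k|λ_enc|/r = 2(8.99×10^9)(6.271×10^-8)/(0.0126) = 8.95e4 N/C.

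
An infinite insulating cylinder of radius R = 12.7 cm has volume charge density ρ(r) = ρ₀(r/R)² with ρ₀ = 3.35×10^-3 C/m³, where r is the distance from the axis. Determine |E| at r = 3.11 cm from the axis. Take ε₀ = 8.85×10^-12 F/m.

E ≈ 1.76e5 V/m

By cylindrical symmetry E is radial; use a coaxial Gaussian cylinder of radius 3.11 cm and length L (r < R).
λ_enc = ∫₀^r ρ(r')·2πr' dr' = (2πρ₀/R²)·r^4/4 = 3.052×10^-7 C/m.
Since E is radial and uniform over the curved surface, Φ = E·2πrL = Q_enc/ε₀ = λ_enc L/ε₀.
E = |λ_enc|/(2πε₀r) = (3.052×10^-7)/(2π·8.85×10^-12·0.0311) = 1.76e5 N/C.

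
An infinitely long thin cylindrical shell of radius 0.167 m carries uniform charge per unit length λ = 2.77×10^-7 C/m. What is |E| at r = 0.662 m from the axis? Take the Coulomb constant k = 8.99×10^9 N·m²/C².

By cylindrical symmetry E is radial; use a coaxial Gaussian cylinder of radius 0.662 m and length L (r > 0.167 m).
The full line charge is enclosed: λ_enc = 2.77×10^-7 C/m.
Applying ∮E·dA = Q_enc/ε₀ with the end caps contributing no flux:
E = 2k|λ_enc|/r = 2(8.99×10^9)(2.77×10^-7)/(0.662) = 7.52×10^3 N/C.

|E| = 7.52×10^3 V/m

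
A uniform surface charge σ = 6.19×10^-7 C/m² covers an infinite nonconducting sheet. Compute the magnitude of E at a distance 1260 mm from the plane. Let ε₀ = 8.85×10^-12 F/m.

3.50e4 N/C

Choose a cylindrical pillbox piercing the sheet, end faces (area A) parallel to it.
Flux Φ = 2EA and Q_enc = σA, so 2EA = σA/ε₀ ⇒ E = |σ|/(2ε₀), independent of distance.
E = |σ|/(2ε₀) = (6.19×10^-7)/(2·8.85×10^-12) = 3.50×10^4 N/C.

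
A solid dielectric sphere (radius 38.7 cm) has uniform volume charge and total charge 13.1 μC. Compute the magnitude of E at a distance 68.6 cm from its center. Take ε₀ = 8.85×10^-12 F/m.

|E| ≈ 2.50e5 N/C

Symmetry ⇒ E = E(r) r̂. Gaussian sphere of radius r = 68.6 cm (r > R, so the entire charge is enclosed).
Q_enc = 13.1 μC = 1.31e-5 C.
By Gauss's law, ∮E·dA = E·4πr² = Q_enc/ε₀.
E = |Q_enc|/(4πε₀r²) = (1.31×10^-5)/(4π·8.85×10^-12·(0.686)²) = 2.50×10^5 N/C.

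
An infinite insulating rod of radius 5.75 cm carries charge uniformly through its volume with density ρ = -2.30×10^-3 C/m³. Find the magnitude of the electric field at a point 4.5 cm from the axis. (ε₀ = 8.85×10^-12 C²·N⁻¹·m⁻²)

By cylindrical symmetry E is radial; use a coaxial Gaussian cylinder of radius 4.5 cm and length L (r < R).
Charge inside radius r per length L is ρ·πr²·L, so λ_enc = ρπr² = -1.463e-5 C/m.
Since E is radial and uniform over the curved surface, Φ = E·2πrL = Q_enc/ε₀ = λ_enc L/ε₀.
E = |λ_enc|/(2πε₀r) = (1.463×10^-5)/(2π·8.85×10^-12·0.045) = 5.85×10^6 N/C.

E = 5.85e6 V/m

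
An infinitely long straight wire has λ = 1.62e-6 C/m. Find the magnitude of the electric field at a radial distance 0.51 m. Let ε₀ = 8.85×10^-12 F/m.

E = 5.71e4 V/m

Take a coaxial cylindrical Gaussian surface of radius r = 0.51 m and length L.
Q_enc = λL, so λ_enc = 1.62e-6 C/m.
Since E is radial and uniform over the curved surface, Φ = E·2πrL = Q_enc/ε₀ = λ_enc L/ε₀.
E = |λ_enc|/(2πε₀r) = (1.62e-6)/(2π·8.85×10^-12·0.51) = 5.71×10^4 N/C.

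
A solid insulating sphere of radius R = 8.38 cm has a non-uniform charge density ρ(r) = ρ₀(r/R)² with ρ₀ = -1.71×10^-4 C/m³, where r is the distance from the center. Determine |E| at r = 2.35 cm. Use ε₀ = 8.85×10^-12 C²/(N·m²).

7.14×10^3 N/C

Use a concentric Gaussian sphere at r = 2.35 cm (r < R).
Integrate the density: Q_enc = 4π ∫₀^r ρ₀(r'/R)^2 r'² dr' = 4πρ₀ r^5/(5·R²) = -4.386×10^-10 C.
Since E is radial and uniform over the Gaussian sphere, Φ = E·4πr² = Q_enc/ε₀.
E = |Q_enc|/(4πε₀r²) = (4.386e-10)/(4π·8.85×10^-12·(0.0235)²) = 7.14×10^3 N/C.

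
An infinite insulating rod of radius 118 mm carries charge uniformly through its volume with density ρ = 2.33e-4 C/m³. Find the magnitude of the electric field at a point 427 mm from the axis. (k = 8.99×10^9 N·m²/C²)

|E| ≈ 4.29e5 N/C

By cylindrical symmetry E is radial; use a coaxial Gaussian cylinder of radius 427 mm and length L (r > 118 mm, full cross-section enclosed).
λ_enc = ρ·πR² = (2.33e-4)π(0.118)² = 1.019×10^-5 C/m.
Gauss's law: E·2πrL = λ_enc L/ε₀.
E = 2k|λ_enc|/r = 2(8.99×10^9)(1.019×10^-5)/(0.427) = 4.29e5 N/C.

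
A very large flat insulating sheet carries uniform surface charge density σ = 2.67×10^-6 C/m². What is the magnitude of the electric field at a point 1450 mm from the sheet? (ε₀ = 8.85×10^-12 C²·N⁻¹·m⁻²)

1.51e5 N/C

The symmetry is planar: E is normal to the sheet and the same magnitude on both sides. Take a pillbox straddling the sheet with end-cap area A.
Only the two end caps contribute flux: Φ = 2EA. With Q_enc = σA, Gauss's law gives E = |σ|/(2ε₀).
E = |σ|/(2ε₀) = (2.67×10^-6)/(2·8.85×10^-12) = 1.51×10^5 N/C.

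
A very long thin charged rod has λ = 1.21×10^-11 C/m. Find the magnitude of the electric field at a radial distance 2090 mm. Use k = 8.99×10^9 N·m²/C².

0.104 N/C

Choose a coaxial cylinder of radius r = 2090 mm (arbitrary length L) as the Gaussian surface.
Q_enc = λL, so λ_enc = 1.21×10^-11 C/m.
By Gauss's law (flux through the curved wall only), E·2πrL = λ_enc L/ε₀.
E = 2k|λ_enc|/r = 2(8.99×10^9)(1.21×10^-11)/(2.09) = 0.104 N/C.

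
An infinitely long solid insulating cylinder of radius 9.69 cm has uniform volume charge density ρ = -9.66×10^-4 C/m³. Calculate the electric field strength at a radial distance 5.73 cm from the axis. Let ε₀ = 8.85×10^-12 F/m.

By cylindrical symmetry E is radial; use a coaxial Gaussian cylinder of radius 5.73 cm and length L (r < R).
Charge inside radius r per length L is ρ·πr²·L, so λ_enc = ρπr² = -9.964e-6 C/m.
Gauss's law: E·2πrL = λ_enc L/ε₀.
E = |λ_enc|/(2πε₀r) = (9.964×10^-6)/(2π·8.85×10^-12·0.0573) = 3.13e6 N/C.

E = 3.13×10^6 N/C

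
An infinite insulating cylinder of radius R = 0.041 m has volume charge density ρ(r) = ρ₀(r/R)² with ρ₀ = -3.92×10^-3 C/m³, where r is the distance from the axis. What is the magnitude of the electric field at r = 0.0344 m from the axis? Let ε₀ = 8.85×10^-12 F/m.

|E| = 2.68e6 V/m

By cylindrical symmetry E is radial; use a coaxial Gaussian cylinder of radius 0.0344 m and length L (r < R).
Integrating ρ over the cross-section to radius r: λ_enc = (2πρ₀/R²) ∫₀^r r'^3 dr' = 2πρ₀ r^4/(4·R²) = -5.129×10^-6 C/m.
Gauss's law: E·2πrL = λ_enc L/ε₀.
E = |λ_enc|/(2πε₀r) = (5.129×10^-6)/(2π·8.85×10^-12·0.0344) = 2.68×10^6 N/C.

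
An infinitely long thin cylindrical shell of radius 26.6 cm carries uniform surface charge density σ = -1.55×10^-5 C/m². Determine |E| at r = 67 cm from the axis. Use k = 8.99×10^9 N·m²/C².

Coaxial Gaussian cylinder, radius r = 67 cm, length L (r > 26.6 cm).
The whole shell is enclosed: λ_enc = σ·2πR = (-1.55e-5)·2π·(0.266) = -2.591×10^-5 C/m.
Since E is radial and uniform over the curved surface, Φ = E·2πrL = Q_enc/ε₀ = λ_enc L/ε₀.
E = 2k|λ_enc|/r = 2(8.99×10^9)(2.591e-5)/(0.67) = 6.95×10^5 N/C.

E ≈ 6.95×10^5 N/C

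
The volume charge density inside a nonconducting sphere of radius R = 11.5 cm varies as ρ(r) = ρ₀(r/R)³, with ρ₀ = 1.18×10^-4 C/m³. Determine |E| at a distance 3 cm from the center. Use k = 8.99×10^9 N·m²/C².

E = 1.18×10^3 N/C

Take a concentric spherical Gaussian surface of radius r = 3 cm (r < R).
Integrate the density: Q_enc = 4π ∫₀^r ρ₀(r'/R)^3 r'² dr' = 4πρ₀ r^6/(6·R³) = 1.185×10^-10 C.
Since E is radial and uniform over the Gaussian sphere, Φ = E·4πr² = Q_enc/ε₀.
E = k|Q_enc|/r² = (8.99×10^9)(1.185×10^-10)/(0.03)² = 1.18e3 N/C.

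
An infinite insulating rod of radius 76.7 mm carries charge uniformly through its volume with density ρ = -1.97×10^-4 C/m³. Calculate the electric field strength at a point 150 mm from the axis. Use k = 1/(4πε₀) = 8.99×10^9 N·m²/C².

By cylindrical symmetry E is radial; use a coaxial Gaussian cylinder of radius 150 mm and length L (r > 76.7 mm, full cross-section enclosed).
λ_enc = ρ·πR² = (-1.97×10^-4)π(0.0767)² = -3.641e-6 C/m.
Gauss's law: E·2πrL = λ_enc L/ε₀.
E = 2k|λ_enc|/r = 2(8.99×10^9)(3.641e-6)/(0.15) = 4.36e5 N/C.

4.36e5 V/m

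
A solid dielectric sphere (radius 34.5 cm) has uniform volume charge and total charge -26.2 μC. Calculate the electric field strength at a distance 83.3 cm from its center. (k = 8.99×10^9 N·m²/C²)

3.39×10^5 N/C

Use a concentric Gaussian sphere at r = 83.3 cm (r > R, so the entire charge is enclosed).
Q_enc = -26.2 μC = -2.62×10^-5 C.
Applying ∮E·dA = Q_enc/ε₀ with Φ = E(4πr²):
E = k|Q_enc|/r² = (8.99×10^9)(2.62e-5)/(0.833)² = 3.39×10^5 N/C.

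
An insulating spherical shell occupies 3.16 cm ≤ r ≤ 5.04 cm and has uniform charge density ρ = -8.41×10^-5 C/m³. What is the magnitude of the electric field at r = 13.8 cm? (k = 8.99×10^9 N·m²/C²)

1.60e4 V/m

Take a concentric spherical Gaussian surface of radius r = 13.8 cm (r > 5.04 cm, enclosing the whole shell).
Q_enc = ρ·(4π/3)(b³ − a³) = (-8.41×10^-5)·(4π/3)·((0.0504)³ − (0.0316)³) = -3.398e-8 C.
Gauss's law: E·4πr² = Q_enc/ε₀.
E = k|Q_enc|/r² = (8.99×10^9)(3.398e-8)/(0.138)² = 1.60×10^4 N/C.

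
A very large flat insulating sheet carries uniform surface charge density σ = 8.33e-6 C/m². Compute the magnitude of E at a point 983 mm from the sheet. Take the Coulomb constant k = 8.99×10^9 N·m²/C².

By planar symmetry E is perpendicular to the sheet and uniform; use a Gaussian pillbox with flat faces of area A on each side of the sheet.
Only the two end caps contribute flux: Φ = 2EA. With Q_enc = σA, Gauss's law gives E = |σ|/(2ε₀).
E = 2πk|σ| = 2π(8.99×10^9)(8.33e-6) = 4.71e5 N/C.

4.71×10^5 V/m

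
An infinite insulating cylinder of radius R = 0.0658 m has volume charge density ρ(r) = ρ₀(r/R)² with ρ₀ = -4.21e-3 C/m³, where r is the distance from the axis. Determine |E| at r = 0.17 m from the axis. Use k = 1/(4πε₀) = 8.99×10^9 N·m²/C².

|E| = 3.03×10^6 V/m

Coaxial Gaussian cylinder, radius r = 0.17 m, length L (r > R, full charge per length enclosed).
λ_enc = 2π ∫₀^R ρ₀(r'/R)^2 r' dr' = 2πρ₀R²/4 = -2.863×10^-5 C/m.
Since E is radial and uniform over the curved surface, Φ = E·2πrL = Q_enc/ε₀ = λ_enc L/ε₀.
E = 2k|λ_enc|/r = 2(8.99×10^9)(2.863×10^-5)/(0.17) = 3.03×10^6 N/C.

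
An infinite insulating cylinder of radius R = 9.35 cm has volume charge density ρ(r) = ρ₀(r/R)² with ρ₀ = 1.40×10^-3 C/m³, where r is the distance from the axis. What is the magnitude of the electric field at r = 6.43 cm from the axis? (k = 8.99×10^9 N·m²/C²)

Choose a coaxial cylinder of radius r = 6.43 cm (arbitrary length L) as the Gaussian surface (r < R).
λ_enc = ∫₀^r ρ(r')·2πr' dr' = (2πρ₀/R²)·r^4/4 = 4.30×10^-6 C/m.
Applying ∮E·dA = Q_enc/ε₀ with the end caps contributing no flux:
E = 2k|λ_enc|/r = 2(8.99×10^9)(4.30×10^-6)/(0.0643) = 1.20×10^6 N/C.

1.20×10^6 V/m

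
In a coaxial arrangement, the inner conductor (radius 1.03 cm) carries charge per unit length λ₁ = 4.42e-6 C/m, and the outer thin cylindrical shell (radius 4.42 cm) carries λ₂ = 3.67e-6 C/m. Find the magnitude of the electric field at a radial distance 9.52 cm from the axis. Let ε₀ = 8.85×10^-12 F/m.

Choose a coaxial cylinder of radius r = 9.52 cm (arbitrary length L) as the Gaussian surface (r > 4.42 cm, enclosing both).
λ_enc = λ₁ + λ₂ = (4.42×10^-6) + (3.67×10^-6) = 8.09e-6 C/m.
Gauss's law: E·2πrL = λ_enc L/ε₀.
E = |λ_enc|/(2πε₀r) = (8.09×10^-6)/(2π·8.85×10^-12·0.0952) = 1.53e6 N/C.

|E| ≈ 1.53×10^6 V/m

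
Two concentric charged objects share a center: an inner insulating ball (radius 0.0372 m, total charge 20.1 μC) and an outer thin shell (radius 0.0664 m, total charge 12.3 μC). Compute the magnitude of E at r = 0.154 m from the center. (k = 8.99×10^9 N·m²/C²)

Use a concentric Gaussian sphere at r = 0.154 m (r > 0.0664 m, enclosing both).
Q_enc = (20.1 μC) + (12.3 μC) = 3.24e-5 C.
Since E is radial and uniform over the Gaussian sphere, Φ = E·4πr² = Q_enc/ε₀.
E = k|Q_enc|/r² = (8.99×10^9)(3.24×10^-5)/(0.154)² = 1.23×10^7 N/C.

E = 1.23e7 N/C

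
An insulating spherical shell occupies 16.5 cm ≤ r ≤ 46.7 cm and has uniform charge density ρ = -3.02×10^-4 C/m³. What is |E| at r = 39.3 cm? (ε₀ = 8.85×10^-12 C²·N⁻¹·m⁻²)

|E| ≈ 4.14×10^6 N/C

Take a concentric spherical Gaussian surface of radius r = 39.3 cm (within the shell material, 16.5 cm < r < 46.7 cm).
Enclosed charge is the volume from a to r: Q_enc = (4π/3)ρ(r³ − a³) = -7.11×10^-5 C.
Applying ∮E·dA = Q_enc/ε₀ with Φ = E(4πr²):
E = |Q_enc|/(4πε₀r²) = (7.11e-5)/(4π·8.85×10^-12·(0.393)²) = 4.14×10^6 N/C.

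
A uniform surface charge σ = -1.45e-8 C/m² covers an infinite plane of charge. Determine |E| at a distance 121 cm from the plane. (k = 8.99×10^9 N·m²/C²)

By planar symmetry E is perpendicular to the sheet and uniform; use a Gaussian pillbox with flat faces of area A on each side of the sheet.
Flux Φ = 2EA and Q_enc = σA, so 2EA = σA/ε₀ ⇒ E = |σ|/(2ε₀), independent of distance.
E = 2πk|σ| = 2π(8.99×10^9)(1.45×10^-8) = 819 N/C.

E ≈ 819 N/C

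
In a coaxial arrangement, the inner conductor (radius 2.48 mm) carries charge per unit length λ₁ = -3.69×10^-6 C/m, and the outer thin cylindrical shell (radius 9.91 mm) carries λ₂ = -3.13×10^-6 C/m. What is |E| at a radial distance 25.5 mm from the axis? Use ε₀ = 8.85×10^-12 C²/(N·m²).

|E| = 4.81e6 N/C

Take a coaxial cylindrical Gaussian surface of radius r = 25.5 mm and length L (r > 9.91 mm, enclosing both).
λ_enc = λ₁ + λ₂ = (-3.69×10^-6) + (-3.13e-6) = -6.82×10^-6 C/m.
Applying ∮E·dA = Q_enc/ε₀ with the end caps contributing no flux:
E = |λ_enc|/(2πε₀r) = (6.82×10^-6)/(2π·8.85×10^-12·0.0255) = 4.81×10^6 N/C.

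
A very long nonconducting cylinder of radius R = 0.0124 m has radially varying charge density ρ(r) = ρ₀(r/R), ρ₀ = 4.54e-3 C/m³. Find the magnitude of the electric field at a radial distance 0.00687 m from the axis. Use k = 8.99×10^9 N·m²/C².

Coaxial Gaussian cylinder, radius r = 0.00687 m, length L (r < R).
λ_enc = ∫₀^r ρ(r')·2πr' dr' = (2πρ₀/R)·r^3/3 = 2.486×10^-7 C/m.
Applying ∮E·dA = Q_enc/ε₀ with the end caps contributing no flux:
E = 2k|λ_enc|/r = 2(8.99×10^9)(2.486×10^-7)/(0.00687) = 6.51×10^5 N/C.

|E| ≈ 6.51×10^5 N/C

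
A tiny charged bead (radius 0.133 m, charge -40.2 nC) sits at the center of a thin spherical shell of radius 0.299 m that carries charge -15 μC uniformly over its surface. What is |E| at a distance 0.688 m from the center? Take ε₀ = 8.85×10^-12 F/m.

E ≈ 2.86×10^5 N/C

Take a concentric spherical Gaussian surface of radius r = 0.688 m (r > 0.299 m, enclosing both).
Q_enc = (-40.2 nC) + (-15 μC) = -1.504×10^-5 C.
By Gauss's law, ∮E·dA = E·4πr² = Q_enc/ε₀.
E = |Q_enc|/(4πε₀r²) = (1.504×10^-5)/(4π·8.85×10^-12·(0.688)²) = 2.86e5 N/C.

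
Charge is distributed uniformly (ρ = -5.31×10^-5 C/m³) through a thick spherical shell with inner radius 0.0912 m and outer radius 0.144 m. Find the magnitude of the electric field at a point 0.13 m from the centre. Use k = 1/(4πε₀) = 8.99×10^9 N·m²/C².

Take a concentric spherical Gaussian surface of radius r = 0.13 m (within the shell material, 0.0912 m < r < 0.144 m).
Enclosed charge is the volume from a to r: Q_enc = (4π/3)ρ(r³ − a³) = -3.199e-7 C.
Gauss's law: E·4πr² = Q_enc/ε₀.
E = k|Q_enc|/r² = (8.99×10^9)(3.199e-7)/(0.13)² = 1.70×10^5 N/C.

1.70×10^5 N/C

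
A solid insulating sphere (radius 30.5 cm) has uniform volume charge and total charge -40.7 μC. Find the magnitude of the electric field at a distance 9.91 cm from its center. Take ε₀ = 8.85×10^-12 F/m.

Use a concentric Gaussian sphere at r = 9.91 cm (r < R).
Only the charge within r is enclosed: Q_enc = Q·(r/R)³ = (-40.7 μC)·(9.91 cm/30.5 cm)³ = -1.396×10^-6 C.
By Gauss's law, ∮E·dA = E·4πr² = Q_enc/ε₀.
E = |Q_enc|/(4πε₀r²) = (1.396e-6)/(4π·8.85×10^-12·(0.0991)²) = 1.28×10^6 N/C.

1.28×10^6 N/C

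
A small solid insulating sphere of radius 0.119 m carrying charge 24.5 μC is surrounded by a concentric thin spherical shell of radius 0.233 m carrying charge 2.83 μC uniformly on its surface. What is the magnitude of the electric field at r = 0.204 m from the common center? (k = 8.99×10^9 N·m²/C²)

|E| ≈ 5.29×10^6 V/m

By spherical symmetry E is radial; choose a Gaussian sphere of radius r = 0.204 m (between the bodies, 0.119 m < r < 0.233 m).
Only the inner charge is enclosed; the outer shell contributes nothing inside itself. Q_enc = 24.5 μC = 2.45e-5 C.
Since E is radial and uniform over the Gaussian sphere, Φ = E·4πr² = Q_enc/ε₀.
E = k|Q_enc|/r² = (8.99×10^9)(2.45e-5)/(0.204)² = 5.29×10^6 N/C.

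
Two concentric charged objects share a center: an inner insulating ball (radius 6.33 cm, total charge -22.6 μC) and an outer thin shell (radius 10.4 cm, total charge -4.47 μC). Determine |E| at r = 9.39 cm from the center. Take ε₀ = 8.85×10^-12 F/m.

Symmetry ⇒ E = E(r) r̂. Gaussian sphere of radius r = 9.39 cm (between the bodies, 6.33 cm < r < 10.4 cm).
The shell at 10.4 cm lies outside the Gaussian surface, so Q_enc = -22.6 μC = -2.26e-5 C.
By Gauss's law, ∮E·dA = E·4πr² = Q_enc/ε₀.
E = |Q_enc|/(4πε₀r²) = (2.26×10^-5)/(4π·8.85×10^-12·(0.0939)²) = 2.30×10^7 N/C.

E ≈ 2.30×10^7 V/m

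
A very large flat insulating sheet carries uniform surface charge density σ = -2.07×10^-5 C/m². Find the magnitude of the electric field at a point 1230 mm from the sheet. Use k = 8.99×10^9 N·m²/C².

By planar symmetry E is perpendicular to the sheet and uniform; use a Gaussian pillbox with flat faces of area A on each side of the sheet.
Only the two end caps contribute flux: Φ = 2EA. With Q_enc = σA, Gauss's law gives E = |σ|/(2ε₀).
E = 2πk|σ| = 2π(8.99×10^9)(2.07e-5) = 1.17e6 N/C.

E = 1.17×10^6 N/C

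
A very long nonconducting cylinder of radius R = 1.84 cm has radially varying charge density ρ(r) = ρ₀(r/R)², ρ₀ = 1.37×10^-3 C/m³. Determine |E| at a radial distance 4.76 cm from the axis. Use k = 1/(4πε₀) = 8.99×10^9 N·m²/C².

E ≈ 2.75×10^5 V/m

Coaxial Gaussian cylinder, radius r = 4.76 cm, length L (r > R, full charge per length enclosed).
λ_enc = 2π ∫₀^R ρ₀(r'/R)^2 r' dr' = 2πρ₀R²/4 = 7.286×10^-7 C/m.
Since E is radial and uniform over the curved surface, Φ = E·2πrL = Q_enc/ε₀ = λ_enc L/ε₀.
E = 2k|λ_enc|/r = 2(8.99×10^9)(7.286e-7)/(0.0476) = 2.75×10^5 N/C.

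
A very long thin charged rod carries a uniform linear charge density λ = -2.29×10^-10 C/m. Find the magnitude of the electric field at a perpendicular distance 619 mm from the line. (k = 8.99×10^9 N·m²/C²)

By cylindrical symmetry E is radial; use a coaxial Gaussian cylinder of radius 619 mm and length L.
Q_enc = λL, so λ_enc = -2.29e-10 C/m.
Gauss's law: E·2πrL = λ_enc L/ε₀.
E = 2k|λ_enc|/r = 2(8.99×10^9)(2.29×10^-10)/(0.619) = 6.65 N/C.

|E| = 6.65 V/m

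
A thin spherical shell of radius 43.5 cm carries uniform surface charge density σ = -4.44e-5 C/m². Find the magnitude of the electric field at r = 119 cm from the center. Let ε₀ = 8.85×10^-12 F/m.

E ≈ 6.70×10^5 N/C

Symmetry ⇒ E = E(r) r̂. Gaussian sphere of radius r = 119 cm (r > 43.5 cm).
The entire shell is enclosed: Q_enc = σ·4πR² = (-4.44e-5)·4π·(0.435)² = -1.056×10^-4 C.
Since E is radial and uniform over the Gaussian sphere, Φ = E·4πr² = Q_enc/ε₀.
E = |Q_enc|/(4πε₀r²) = (1.056×10^-4)/(4π·8.85×10^-12·(1.19)²) = 6.70×10^5 N/C.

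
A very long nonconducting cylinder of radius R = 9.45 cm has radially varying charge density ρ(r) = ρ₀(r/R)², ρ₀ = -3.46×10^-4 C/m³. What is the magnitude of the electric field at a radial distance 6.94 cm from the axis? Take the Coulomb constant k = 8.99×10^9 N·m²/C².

Coaxial Gaussian cylinder, radius r = 6.94 cm, length L (r < R).
λ_enc = ∫₀^r ρ(r')·2πr' dr' = (2πρ₀/R²)·r^4/4 = -1.412×10^-6 C/m.
By Gauss's law (flux through the curved wall only), E·2πrL = λ_enc L/ε₀.
E = 2k|λ_enc|/r = 2(8.99×10^9)(1.412e-6)/(0.0694) = 3.66×10^5 N/C.

E ≈ 3.66e5 N/C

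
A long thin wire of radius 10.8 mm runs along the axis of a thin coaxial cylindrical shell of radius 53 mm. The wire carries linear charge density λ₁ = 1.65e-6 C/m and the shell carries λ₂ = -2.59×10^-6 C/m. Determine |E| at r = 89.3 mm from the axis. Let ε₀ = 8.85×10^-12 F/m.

1.89e5 N/C

Coaxial Gaussian cylinder, radius r = 89.3 mm, length L (r > 53 mm, enclosing both).
λ_enc = λ₁ + λ₂ = (1.65×10^-6) + (-2.59e-6) = -9.40e-7 C/m.
Gauss's law: E·2πrL = λ_enc L/ε₀.
E = |λ_enc|/(2πε₀r) = (9.40×10^-7)/(2π·8.85×10^-12·0.0893) = 1.89×10^5 N/C.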